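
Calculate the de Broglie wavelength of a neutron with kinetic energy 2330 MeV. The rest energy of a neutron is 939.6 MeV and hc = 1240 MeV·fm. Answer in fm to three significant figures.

Total energy E = KE + m₀c² = 2330 + 939.6 = 3269.6 MeV.
(pc)² = E² − (m₀c²)² = (3269.6)² − (939.6)² = 9.807 × 10⁶ MeV², so pc = 3132 MeV.
λ = hc/(pc) = 1240 MeV·fm / 3132 MeV = 0.396 fm.

λ = 0.396 fm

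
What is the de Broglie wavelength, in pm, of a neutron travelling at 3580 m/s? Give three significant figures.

p = mv = 1.675 × 10⁻²⁷ × 3580 = 5.997 × 10⁻²⁴ kg·m/s.
λ = h/p = 6.626 × 10⁻³⁴ / 5.997 × 10⁻²⁴ = 1.10 × 10⁻¹⁰ m = 110 pm.

λ = 110 pm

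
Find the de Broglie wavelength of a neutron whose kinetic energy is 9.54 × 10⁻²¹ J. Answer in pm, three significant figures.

p = √(2mKE) = √(2 × 1.675 × 10⁻²⁷ × 9.540 × 10⁻²¹) = 5.653 × 10⁻²⁴ kg·m/s.
λ = h/p = 6.626 × 10⁻³⁴ / 5.653 × 10⁻²⁴ = 1.17 × 10⁻¹⁰ m = 117 pm.

λ = 117 pm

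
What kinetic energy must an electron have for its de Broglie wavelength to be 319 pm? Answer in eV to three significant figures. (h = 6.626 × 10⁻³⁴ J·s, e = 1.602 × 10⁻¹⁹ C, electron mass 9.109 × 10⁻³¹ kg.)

KE = 14.8 eV

p = h/λ = 6.626 × 10⁻³⁴ / 3.190 × 10⁻¹⁰ = 2.077 × 10⁻²⁴ kg·m/s.
KE = p²/(2m) = (2.077 × 10⁻²⁴)² / (2 × 9.109 × 10⁻³¹) = 2.368 × 10⁻¹⁸ J = 14.8 eV.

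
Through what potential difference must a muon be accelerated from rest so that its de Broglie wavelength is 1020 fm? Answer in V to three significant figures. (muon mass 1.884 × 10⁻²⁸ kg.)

p = h/λ = 6.626 × 10⁻³⁴ / 1.020 × 10⁻¹² = 6.496 × 10⁻²² kg·m/s.
KE = p²/(2m) = 1.120 × 10⁻¹⁵ J.
V = KE/e = 1.120 × 10⁻¹⁵ / (1.602 × 10⁻¹⁹) = 6990 V.

V = 6990 V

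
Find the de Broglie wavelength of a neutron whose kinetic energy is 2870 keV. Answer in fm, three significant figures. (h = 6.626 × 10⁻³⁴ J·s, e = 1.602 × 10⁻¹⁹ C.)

KE = 2870 keV = 4.598 × 10⁻¹³ J.
p = √(2mKE) = √(2 × 1.675 × 10⁻²⁷ × 4.598 × 10⁻¹³) = 3.925 × 10⁻²⁰ kg·m/s.
λ = h/p = 6.626 × 10⁻³⁴ / 3.925 × 10⁻²⁰ = 1.69 × 10⁻¹⁴ m = 16.9 fm.

λ = 16.9 fm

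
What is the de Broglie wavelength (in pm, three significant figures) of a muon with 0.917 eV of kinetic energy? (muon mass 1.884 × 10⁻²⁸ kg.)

KE = 0.917 eV = 1.469 × 10⁻¹⁹ J.
p = √(2mKE) = √(2 × 1.884 × 10⁻²⁸ × 1.469 × 10⁻¹⁹) = 7.440 × 10⁻²⁴ kg·m/s.
λ = h/p = 6.626 × 10⁻³⁴ / 7.440 × 10⁻²⁴ = 8.91 × 10⁻¹¹ m = 89.1 pm.

λ = 89.1 pm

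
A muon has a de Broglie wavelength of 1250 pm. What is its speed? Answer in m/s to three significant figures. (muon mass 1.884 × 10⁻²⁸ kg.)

v = 2810 m/s

p = h/λ = 6.626 × 10⁻³⁴ / 1.250 × 10⁻⁹ = 5.301 × 10⁻²⁵ kg·m/s.
v = p/m = 5.301 × 10⁻²⁵ / 1.884 × 10⁻²⁸ = 2.81 × 10³ m/s = 2810 m/s.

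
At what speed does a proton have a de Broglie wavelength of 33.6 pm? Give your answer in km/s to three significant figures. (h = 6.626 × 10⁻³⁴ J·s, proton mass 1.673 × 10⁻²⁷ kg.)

v = 11.8 km/s

p = h/λ = 6.626 × 10⁻³⁴ / 3.360 × 10⁻¹¹ = 1.972 × 10⁻²³ kg·m/s.
v = p/m = 1.972 × 10⁻²³ / 1.673 × 10⁻²⁷ = 1.18 × 10⁴ m/s = 11.8 km/s.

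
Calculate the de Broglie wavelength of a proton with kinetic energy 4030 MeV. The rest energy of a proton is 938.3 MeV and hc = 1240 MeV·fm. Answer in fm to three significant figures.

Total energy E = KE + m₀c² = 4030 + 938.3 = 4968.3 MeV.
(pc)² = E² − (m₀c²)² = (4968.3)² − (938.3)² = 2.380 × 10⁷ MeV², so pc = 4879 MeV.
λ = hc/(pc) = 1240 MeV·fm / 4879 MeV = 0.254 fm.

λ = 0.254 fm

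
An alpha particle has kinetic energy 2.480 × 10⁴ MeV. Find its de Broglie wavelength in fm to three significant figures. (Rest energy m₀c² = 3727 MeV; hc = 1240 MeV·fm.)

λ = 0.0438 fm

Total energy E = KE + m₀c² = 2.480 × 10⁴ + 3727 = 28527 MeV.
(pc)² = E² − (m₀c²)² = (28527)² − (3727)² = 7.999 × 10⁸ MeV², so pc = 2.828 × 10⁴ MeV.
λ = hc/(pc) = 1240 MeV·fm / 2.828 × 10⁴ MeV = 0.0438 fm.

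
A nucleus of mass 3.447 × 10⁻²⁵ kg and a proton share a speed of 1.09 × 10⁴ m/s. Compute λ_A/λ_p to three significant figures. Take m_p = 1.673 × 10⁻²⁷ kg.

λ_A/λ_p = 4.85 × 10⁻³

At fixed v, p = mv so λ = h/(mv) ∝ 1/m.
λ_A/λ_p = m_p/m_A = 1.673 × 10⁻²⁷/3.447 × 10⁻²⁵ = 4.85 × 10⁻³.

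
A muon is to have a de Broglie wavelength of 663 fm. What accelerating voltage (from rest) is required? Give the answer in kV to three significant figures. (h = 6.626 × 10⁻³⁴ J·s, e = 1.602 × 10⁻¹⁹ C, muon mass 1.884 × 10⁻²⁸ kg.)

p = h/λ = 6.626 × 10⁻³⁴ / 6.630 × 10⁻¹³ = 9.994 × 10⁻²² kg·m/s.
KE = p²/(2m) = 2.651 × 10⁻¹⁵ J.
V = KE/e = 2.651 × 10⁻¹⁵ / (1.602 × 10⁻¹⁹) = 16.5 kV.

V = 16.5 kV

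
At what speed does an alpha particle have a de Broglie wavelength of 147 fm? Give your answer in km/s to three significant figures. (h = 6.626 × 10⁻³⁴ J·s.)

v = 678 km/s

p = h/λ = 6.626 × 10⁻³⁴ / 1.470 × 10⁻¹³ = 4.507 × 10⁻²¹ kg·m/s.
v = p/m = 4.507 × 10⁻²¹ / 6.645 × 10⁻²⁷ = 6.78 × 10⁵ m/s = 678 km/s.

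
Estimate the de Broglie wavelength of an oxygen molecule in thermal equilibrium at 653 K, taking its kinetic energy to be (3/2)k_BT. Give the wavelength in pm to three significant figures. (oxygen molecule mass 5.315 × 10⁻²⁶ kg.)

λ = 17.5 pm

KE = (3/2)k_BT = 1.5 × 1.381 × 10⁻²³ × 653 = 1.353 × 10⁻²⁰ J.
p = √(2mKE) = √(2 × 5.315 × 10⁻²⁶ × 1.353 × 10⁻²⁰) = 3.792 × 10⁻²³ kg·m/s.
λ = h/p = 1.75 × 10⁻¹¹ m = 17.5 pm.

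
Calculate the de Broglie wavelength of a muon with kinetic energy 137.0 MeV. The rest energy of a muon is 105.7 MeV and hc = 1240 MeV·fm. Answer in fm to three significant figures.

Total energy E = KE + m₀c² = 137.0 + 105.7 = 242.7 MeV.
(pc)² = E² − (m₀c²)² = (242.7)² − (105.7)² = 4.773 × 10⁴ MeV², so pc = 218.5 MeV.
λ = hc/(pc) = 1240 MeV·fm / 218.5 MeV = 5.68 fm.

λ = 5.68 fm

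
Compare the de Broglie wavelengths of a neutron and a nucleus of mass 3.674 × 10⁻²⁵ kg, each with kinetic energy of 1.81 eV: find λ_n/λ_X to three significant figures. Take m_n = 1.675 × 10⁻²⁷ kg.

At fixed KE, p = √(2mKE) so λ = h/p ∝ 1/√m.
λ_n/λ_X = √(m_X/m_n) = √(3.674 × 10⁻²⁵/1.675 × 10⁻²⁷) = √(219.3) = 14.8.

λ_n/λ_X = 14.8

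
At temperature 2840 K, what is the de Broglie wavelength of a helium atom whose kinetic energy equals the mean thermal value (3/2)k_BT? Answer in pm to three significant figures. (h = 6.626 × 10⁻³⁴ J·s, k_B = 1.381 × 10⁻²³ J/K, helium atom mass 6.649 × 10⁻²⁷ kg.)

KE = (3/2)k_BT = 1.5 × 1.381 × 10⁻²³ × 2840 = 5.883 × 10⁻²⁰ J.
p = √(2mKE) = √(2 × 6.649 × 10⁻²⁷ × 5.883 × 10⁻²⁰) = 2.797 × 10⁻²³ kg·m/s.
λ = h/p = 2.37 × 10⁻¹¹ m = 23.7 pm.

λ = 23.7 pm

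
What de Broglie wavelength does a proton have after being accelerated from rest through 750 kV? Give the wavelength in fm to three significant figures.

KE = eV = 1.602 × 10⁻¹⁹ × 7.500 × 10⁵ = 1.202 × 10⁻¹³ J.
p = √(2mKE) = √(2 × 1.673 × 10⁻²⁷ × 1.202 × 10⁻¹³) = 2.005 × 10⁻²⁰ kg·m/s.
λ = h/p = 6.626 × 10⁻³⁴ / 2.005 × 10⁻²⁰ = 3.30 × 10⁻¹⁴ m = 33.0 fm.

λ = 33.0 fm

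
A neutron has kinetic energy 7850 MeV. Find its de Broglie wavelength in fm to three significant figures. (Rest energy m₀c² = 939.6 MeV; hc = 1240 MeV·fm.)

λ = 0.142 fm

Total energy E = KE + m₀c² = 7850 + 939.6 = 8789.6 MeV.
(pc)² = E² − (m₀c²)² = (8789.6)² − (939.6)² = 7.637 × 10⁷ MeV², so pc = 8739 MeV.
λ = hc/(pc) = 1240 MeV·fm / 8739 MeV = 0.142 fm.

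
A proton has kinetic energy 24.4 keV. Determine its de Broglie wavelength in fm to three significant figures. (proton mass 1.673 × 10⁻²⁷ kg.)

KE = 24.4 keV = 3.909 × 10⁻¹⁵ J.
p = √(2mKE) = √(2 × 1.673 × 10⁻²⁷ × 3.909 × 10⁻¹⁵) = 3.617 × 10⁻²¹ kg·m/s.
λ = h/p = 6.626 × 10⁻³⁴ / 3.617 × 10⁻²¹ = 1.83 × 10⁻¹³ m = 183 fm.

λ = 183 fm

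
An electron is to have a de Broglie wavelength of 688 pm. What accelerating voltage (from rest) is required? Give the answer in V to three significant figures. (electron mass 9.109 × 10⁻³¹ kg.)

p = h/λ = 6.626 × 10⁻³⁴ / 6.880 × 10⁻¹⁰ = 9.631 × 10⁻²⁵ kg·m/s.
KE = p²/(2m) = 5.091 × 10⁻¹⁹ J.
V = KE/e = 5.091 × 10⁻¹⁹ / (1.602 × 10⁻¹⁹) = 3.18 V.

V = 3.18 V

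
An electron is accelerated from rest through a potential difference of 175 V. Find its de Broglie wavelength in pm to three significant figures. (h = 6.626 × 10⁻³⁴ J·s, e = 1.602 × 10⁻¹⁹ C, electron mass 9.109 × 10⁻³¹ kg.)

λ = 92.7 pm

KE = eV = 1.602 × 10⁻¹⁹ × 175.0 = 2.804 × 10⁻¹⁷ J.
p = √(2mKE) = √(2 × 9.109 × 10⁻³¹ × 2.804 × 10⁻¹⁷) = 7.147 × 10⁻²⁴ kg·m/s.
λ = h/p = 6.626 × 10⁻³⁴ / 7.147 × 10⁻²⁴ = 9.27 × 10⁻¹¹ m = 92.7 pm.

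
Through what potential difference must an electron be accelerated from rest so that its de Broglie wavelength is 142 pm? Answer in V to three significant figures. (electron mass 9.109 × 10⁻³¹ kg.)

p = h/λ = 6.626 × 10⁻³⁴ / 1.420 × 10⁻¹⁰ = 4.666 × 10⁻²⁴ kg·m/s.
KE = p²/(2m) = 1.195 × 10⁻¹⁷ J.
V = KE/e = 1.195 × 10⁻¹⁷ / (1.602 × 10⁻¹⁹) = 74.6 V.

V = 74.6 V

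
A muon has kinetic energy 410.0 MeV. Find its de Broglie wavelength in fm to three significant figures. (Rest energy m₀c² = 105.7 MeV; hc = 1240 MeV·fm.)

λ = 2.46 fm

Total energy E = KE + m₀c² = 410.0 + 105.7 = 515.7 MeV.
(pc)² = E² − (m₀c²)² = (515.7)² − (105.7)² = 2.548 × 10⁵ MeV², so pc = 504.8 MeV.
λ = hc/(pc) = 1240 MeV·fm / 504.8 MeV = 2.46 fm.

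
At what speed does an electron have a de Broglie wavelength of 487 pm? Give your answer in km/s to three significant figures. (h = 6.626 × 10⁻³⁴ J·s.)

v = 1490 km/s

p = h/λ = 6.626 × 10⁻³⁴ / 4.870 × 10⁻¹⁰ = 1.361 × 10⁻²⁴ kg·m/s.
v = p/m = 1.361 × 10⁻²⁴ / 9.109 × 10⁻³¹ = 1.49 × 10⁶ m/s = 1490 km/s.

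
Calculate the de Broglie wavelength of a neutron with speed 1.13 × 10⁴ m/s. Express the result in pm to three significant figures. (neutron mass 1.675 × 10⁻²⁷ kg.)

λ = 35.0 pm

p = mv = 1.675 × 10⁻²⁷ × 1.13 × 10⁴ = 1.893 × 10⁻²³ kg·m/s.
λ = h/p = 6.626 × 10⁻³⁴ / 1.893 × 10⁻²³ = 3.50 × 10⁻¹¹ m = 35.0 pm.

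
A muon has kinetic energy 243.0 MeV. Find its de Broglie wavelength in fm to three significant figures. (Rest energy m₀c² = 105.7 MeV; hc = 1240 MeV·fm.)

λ = 3.73 fm

Total energy E = KE + m₀c² = 243.0 + 105.7 = 348.7 MeV.
(pc)² = E² − (m₀c²)² = (348.7)² − (105.7)² = 1.104 × 10⁵ MeV², so pc = 332.3 MeV.
λ = hc/(pc) = 1240 MeV·fm / 332.3 MeV = 3.73 fm.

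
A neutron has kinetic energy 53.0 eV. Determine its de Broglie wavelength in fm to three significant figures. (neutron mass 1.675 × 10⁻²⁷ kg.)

λ = 3930 fm

KE = 53.0 eV = 8.491 × 10⁻¹⁸ J.
p = √(2mKE) = √(2 × 1.675 × 10⁻²⁷ × 8.491 × 10⁻¹⁸) = 1.687 × 10⁻²² kg·m/s.
λ = h/p = 6.626 × 10⁻³⁴ / 1.687 × 10⁻²² = 3.93 × 10⁻¹² m = 3930 fm.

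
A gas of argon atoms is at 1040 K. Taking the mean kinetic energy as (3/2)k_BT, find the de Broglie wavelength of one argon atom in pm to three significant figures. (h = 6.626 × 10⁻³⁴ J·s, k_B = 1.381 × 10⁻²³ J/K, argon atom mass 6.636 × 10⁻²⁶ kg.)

λ = 12.4 pm

KE = (3/2)k_BT = 1.5 × 1.381 × 10⁻²³ × 1040 = 2.154 × 10⁻²⁰ J.
p = √(2mKE) = √(2 × 6.636 × 10⁻²⁶ × 2.154 × 10⁻²⁰) = 5.347 × 10⁻²³ kg·m/s.
λ = h/p = 1.24 × 10⁻¹¹ m = 12.4 pm.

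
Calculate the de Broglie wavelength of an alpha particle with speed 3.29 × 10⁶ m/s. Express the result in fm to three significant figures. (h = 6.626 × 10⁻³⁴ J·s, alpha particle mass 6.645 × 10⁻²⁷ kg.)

λ = 30.3 fm

p = mv = 6.645 × 10⁻²⁷ × 3.29 × 10⁶ = 2.186 × 10⁻²⁰ kg·m/s.
λ = h/p = 6.626 × 10⁻³⁴ / 2.186 × 10⁻²⁰ = 3.03 × 10⁻¹⁴ m = 30.3 fm.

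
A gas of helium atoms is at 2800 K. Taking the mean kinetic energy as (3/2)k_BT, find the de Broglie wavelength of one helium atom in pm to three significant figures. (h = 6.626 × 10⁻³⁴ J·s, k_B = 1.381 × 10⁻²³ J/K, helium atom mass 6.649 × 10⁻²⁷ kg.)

λ = 23.9 pm

KE = (3/2)k_BT = 1.5 × 1.381 × 10⁻²³ × 2800 = 5.800 × 10⁻²⁰ J.
p = √(2mKE) = √(2 × 6.649 × 10⁻²⁷ × 5.800 × 10⁻²⁰) = 2.777 × 10⁻²³ kg·m/s.
λ = h/p = 2.39 × 10⁻¹¹ m = 23.9 pm.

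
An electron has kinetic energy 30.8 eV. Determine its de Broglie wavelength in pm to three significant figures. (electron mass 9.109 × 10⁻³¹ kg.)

KE = 30.8 eV = 4.934 × 10⁻¹⁸ J.
p = √(2mKE) = √(2 × 9.109 × 10⁻³¹ × 4.934 × 10⁻¹⁸) = 2.998 × 10⁻²⁴ kg·m/s.
λ = h/p = 6.626 × 10⁻³⁴ / 2.998 × 10⁻²⁴ = 2.21 × 10⁻¹⁰ m = 221 pm.

λ = 221 pm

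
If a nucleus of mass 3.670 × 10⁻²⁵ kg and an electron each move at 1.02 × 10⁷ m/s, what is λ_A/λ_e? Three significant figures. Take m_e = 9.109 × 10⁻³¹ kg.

At fixed v, p = mv so λ = h/(mv) ∝ 1/m.
λ_A/λ_e = m_e/m_A = 9.109 × 10⁻³¹/3.670 × 10⁻²⁵ = 2.48 × 10⁻⁶.

λ_A/λ_e = 2.48 × 10⁻⁶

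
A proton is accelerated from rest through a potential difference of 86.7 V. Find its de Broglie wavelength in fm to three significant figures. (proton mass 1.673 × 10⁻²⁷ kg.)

λ = 3070 fm

KE = eV = 1.602 × 10⁻¹⁹ × 86.70 = 1.389 × 10⁻¹⁷ J.
p = √(2mKE) = √(2 × 1.673 × 10⁻²⁷ × 1.389 × 10⁻¹⁷) = 2.156 × 10⁻²² kg·m/s.
λ = h/p = 6.626 × 10⁻³⁴ / 2.156 × 10⁻²² = 3.07 × 10⁻¹² m = 3070 fm.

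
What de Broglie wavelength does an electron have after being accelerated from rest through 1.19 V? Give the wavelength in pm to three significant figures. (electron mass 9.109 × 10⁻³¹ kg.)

KE = eV = 1.602 × 10⁻¹⁹ × 1.190 = 1.906 × 10⁻¹⁹ J.
p = √(2mKE) = √(2 × 9.109 × 10⁻³¹ × 1.906 × 10⁻¹⁹) = 5.893 × 10⁻²⁵ kg·m/s.
λ = h/p = 6.626 × 10⁻³⁴ / 5.893 × 10⁻²⁵ = 1.12 × 10⁻⁹ m = 1120 pm.

λ = 1120 pm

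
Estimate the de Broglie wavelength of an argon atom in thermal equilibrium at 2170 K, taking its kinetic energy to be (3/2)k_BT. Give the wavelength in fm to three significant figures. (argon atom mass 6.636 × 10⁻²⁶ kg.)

KE = (3/2)k_BT = 1.5 × 1.381 × 10⁻²³ × 2170 = 4.495 × 10⁻²⁰ J.
p = √(2mKE) = √(2 × 6.636 × 10⁻²⁶ × 4.495 × 10⁻²⁰) = 7.724 × 10⁻²³ kg·m/s.
λ = h/p = 8.58 × 10⁻¹² m = 8580 fm.

λ = 8580 fm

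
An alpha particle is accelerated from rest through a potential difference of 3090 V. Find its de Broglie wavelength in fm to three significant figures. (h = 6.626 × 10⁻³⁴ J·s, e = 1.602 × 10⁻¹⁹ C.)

KE = 2eV = 2 × 1.602 × 10⁻¹⁹ × 3090 = 9.900 × 10⁻¹⁶ J.
p = √(2mKE) = √(2 × 6.645 × 10⁻²⁷ × 9.900 × 10⁻¹⁶) = 3.627 × 10⁻²¹ kg·m/s.
λ = h/p = 6.626 × 10⁻³⁴ / 3.627 × 10⁻²¹ = 1.83 × 10⁻¹³ m = 183 fm.

λ = 183 fm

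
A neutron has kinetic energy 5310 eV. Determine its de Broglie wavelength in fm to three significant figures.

KE = 5310 eV = 8.507 × 10⁻¹⁶ J.
p = √(2mKE) = √(2 × 1.675 × 10⁻²⁷ × 8.507 × 10⁻¹⁶) = 1.688 × 10⁻²¹ kg·m/s.
λ = h/p = 6.626 × 10⁻³⁴ / 1.688 × 10⁻²¹ = 3.93 × 10⁻¹³ m = 393 fm.

λ = 393 fm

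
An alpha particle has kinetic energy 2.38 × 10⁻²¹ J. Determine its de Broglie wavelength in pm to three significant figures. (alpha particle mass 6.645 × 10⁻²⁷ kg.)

p = √(2mKE) = √(2 × 6.645 × 10⁻²⁷ × 2.380 × 10⁻²¹) = 5.624 × 10⁻²⁴ kg·m/s.
λ = h/p = 6.626 × 10⁻³⁴ / 5.624 × 10⁻²⁴ = 1.18 × 10⁻¹⁰ m = 118 pm.

λ = 118 pm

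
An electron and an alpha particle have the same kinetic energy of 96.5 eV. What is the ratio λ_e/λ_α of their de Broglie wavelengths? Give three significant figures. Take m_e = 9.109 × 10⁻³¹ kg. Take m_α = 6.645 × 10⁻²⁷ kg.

At fixed KE, p = √(2mKE) so λ = h/p ∝ 1/√m.
λ_e/λ_α = √(m_α/m_e) = √(6.645 × 10⁻²⁷/9.109 × 10⁻³¹) = √(7295) = 85.4.

λ_e/λ_α = 85.4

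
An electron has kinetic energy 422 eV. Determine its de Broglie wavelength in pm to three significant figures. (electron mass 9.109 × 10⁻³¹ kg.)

KE = 422 eV = 6.760 × 10⁻¹⁷ J.
p = √(2mKE) = √(2 × 9.109 × 10⁻³¹ × 6.760 × 10⁻¹⁷) = 1.110 × 10⁻²³ kg·m/s.
λ = h/p = 6.626 × 10⁻³⁴ / 1.110 × 10⁻²³ = 5.97 × 10⁻¹¹ m = 59.7 pm.

λ = 59.7 pm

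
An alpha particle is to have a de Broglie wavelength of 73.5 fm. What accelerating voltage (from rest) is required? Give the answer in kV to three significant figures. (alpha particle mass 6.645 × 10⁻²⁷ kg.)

p = h/λ = 6.626 × 10⁻³⁴ / 7.350 × 10⁻¹⁴ = 9.015 × 10⁻²¹ kg·m/s.
KE = p²/(2m) = 6.115 × 10⁻¹⁵ J.
V = KE/2e = 6.115 × 10⁻¹⁵ / (2 × 1.602 × 10⁻¹⁹) = 19.1 kV.

V = 19.1 kV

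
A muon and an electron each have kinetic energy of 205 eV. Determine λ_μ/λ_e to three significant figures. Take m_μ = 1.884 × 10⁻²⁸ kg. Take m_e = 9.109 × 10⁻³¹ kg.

At fixed KE, p = √(2mKE) so λ = h/p ∝ 1/√m.
λ_μ/λ_e = √(m_e/m_μ) = √(9.109 × 10⁻³¹/1.884 × 10⁻²⁸) = √(4.835 × 10⁻³) = 0.0695.

λ_μ/λ_e = 0.0695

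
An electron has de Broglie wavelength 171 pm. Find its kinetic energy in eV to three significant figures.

p = h/λ = 6.626 × 10⁻³⁴ / 1.710 × 10⁻¹⁰ = 3.875 × 10⁻²⁴ kg·m/s.
KE = p²/(2m) = (3.875 × 10⁻²⁴)² / (2 × 9.109 × 10⁻³¹) = 8.242 × 10⁻¹⁸ J = 51.4 eV.

KE = 51.4 eV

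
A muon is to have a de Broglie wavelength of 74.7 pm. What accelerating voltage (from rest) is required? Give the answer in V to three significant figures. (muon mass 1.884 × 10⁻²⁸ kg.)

V = 1.30 V

p = h/λ = 6.626 × 10⁻³⁴ / 7.470 × 10⁻¹¹ = 8.870 × 10⁻²⁴ kg·m/s.
KE = p²/(2m) = 2.088 × 10⁻¹⁹ J.
V = KE/e = 2.088 × 10⁻¹⁹ / (1.602 × 10⁻¹⁹) = 1.30 V.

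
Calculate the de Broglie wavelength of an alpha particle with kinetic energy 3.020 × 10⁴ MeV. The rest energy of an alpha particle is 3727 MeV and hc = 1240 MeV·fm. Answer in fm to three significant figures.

Total energy E = KE + m₀c² = 3.020 × 10⁴ + 3727 = 33927 MeV.
(pc)² = E² − (m₀c²)² = (33927)² − (3727)² = 1.137 × 10⁹ MeV², so pc = 3.372 × 10⁴ MeV.
λ = hc/(pc) = 1240 MeV·fm / 3.372 × 10⁴ MeV = 0.0368 fm.

λ = 0.0368 fm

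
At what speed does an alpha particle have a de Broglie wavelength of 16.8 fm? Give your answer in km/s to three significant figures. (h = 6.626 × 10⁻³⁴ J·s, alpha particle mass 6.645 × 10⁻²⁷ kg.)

p = h/λ = 6.626 × 10⁻³⁴ / 1.680 × 10⁻¹⁴ = 3.944 × 10⁻²⁰ kg·m/s.
v = p/m = 3.944 × 10⁻²⁰ / 6.645 × 10⁻²⁷ = 5.94 × 10⁶ m/s = 5940 km/s.

v = 5940 km/s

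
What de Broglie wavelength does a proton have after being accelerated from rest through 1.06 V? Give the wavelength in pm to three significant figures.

λ = 27.8 pm

KE = eV = 1.602 × 10⁻¹⁹ × 1.060 = 1.698 × 10⁻¹⁹ J.
p = √(2mKE) = √(2 × 1.673 × 10⁻²⁷ × 1.698 × 10⁻¹⁹) = 2.384 × 10⁻²³ kg·m/s.
λ = h/p = 6.626 × 10⁻³⁴ / 2.384 × 10⁻²³ = 2.78 × 10⁻¹¹ m = 27.8 pm.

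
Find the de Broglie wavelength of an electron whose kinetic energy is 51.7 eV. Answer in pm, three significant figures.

λ = 171 pm

KE = 51.7 eV = 8.282 × 10⁻¹⁸ J.
p = √(2mKE) = √(2 × 9.109 × 10⁻³¹ × 8.282 × 10⁻¹⁸) = 3.884 × 10⁻²⁴ kg·m/s.
λ = h/p = 6.626 × 10⁻³⁴ / 3.884 × 10⁻²⁴ = 1.71 × 10⁻¹⁰ m = 171 pm.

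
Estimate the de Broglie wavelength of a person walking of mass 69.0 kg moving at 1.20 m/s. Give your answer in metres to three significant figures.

λ = 8.00 × 10⁻³⁶ m

p = mv = 69.0 × 1.20 = 8.280 × 10¹ kg·m/s.
λ = h/p = 6.626 × 10⁻³⁴ / 8.280 × 10¹ = 8.00 × 10⁻³⁶ m.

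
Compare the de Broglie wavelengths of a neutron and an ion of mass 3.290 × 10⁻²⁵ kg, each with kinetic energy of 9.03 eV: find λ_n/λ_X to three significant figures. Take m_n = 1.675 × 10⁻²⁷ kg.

λ_n/λ_X = 14.0

At fixed KE, p = √(2mKE) so λ = h/p ∝ 1/√m.
λ_n/λ_X = √(m_X/m_n) = √(3.290 × 10⁻²⁵/1.675 × 10⁻²⁷) = √(196.4) = 14.0.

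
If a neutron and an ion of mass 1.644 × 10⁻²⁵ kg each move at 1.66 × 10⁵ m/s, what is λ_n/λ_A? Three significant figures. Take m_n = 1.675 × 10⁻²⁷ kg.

λ_n/λ_A = 98.1

At fixed v, p = mv so λ = h/(mv) ∝ 1/m.
λ_n/λ_A = m_A/m_n = 1.644 × 10⁻²⁵/1.675 × 10⁻²⁷ = 98.1.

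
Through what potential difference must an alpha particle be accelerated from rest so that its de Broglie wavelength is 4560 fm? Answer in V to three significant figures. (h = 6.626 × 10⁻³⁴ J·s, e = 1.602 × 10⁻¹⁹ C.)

p = h/λ = 6.626 × 10⁻³⁴ / 4.560 × 10⁻¹² = 1.453 × 10⁻²² kg·m/s.
KE = p²/(2m) = 1.589 × 10⁻¹⁸ J.
V = KE/2e = 1.589 × 10⁻¹⁸ / (2 × 1.602 × 10⁻¹⁹) = 4.96 V.

V = 4.96 V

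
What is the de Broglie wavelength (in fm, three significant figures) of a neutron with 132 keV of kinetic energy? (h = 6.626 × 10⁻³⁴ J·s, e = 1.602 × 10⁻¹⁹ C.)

KE = 132 keV = 2.115 × 10⁻¹⁴ J.
p = √(2mKE) = √(2 × 1.675 × 10⁻²⁷ × 2.115 × 10⁻¹⁴) = 8.417 × 10⁻²¹ kg·m/s.
λ = h/p = 6.626 × 10⁻³⁴ / 8.417 × 10⁻²¹ = 7.87 × 10⁻¹⁴ m = 78.7 fm.

λ = 78.7 fm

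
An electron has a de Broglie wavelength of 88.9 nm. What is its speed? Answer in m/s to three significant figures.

v = 8180 m/s

p = h/λ = 6.626 × 10⁻³⁴ / 8.890 × 10⁻⁸ = 7.453 × 10⁻²⁷ kg·m/s.
v = p/m = 7.453 × 10⁻²⁷ / 9.109 × 10⁻³¹ = 8.18 × 10³ m/s = 8180 m/s.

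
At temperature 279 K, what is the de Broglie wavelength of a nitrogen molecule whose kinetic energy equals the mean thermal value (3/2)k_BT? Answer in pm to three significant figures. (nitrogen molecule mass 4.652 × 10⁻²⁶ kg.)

KE = (3/2)k_BT = 1.5 × 1.381 × 10⁻²³ × 279 = 5.779 × 10⁻²¹ J.
p = √(2mKE) = √(2 × 4.652 × 10⁻²⁶ × 5.779 × 10⁻²¹) = 2.319 × 10⁻²³ kg·m/s.
λ = h/p = 2.86 × 10⁻¹¹ m = 28.6 pm.

λ = 28.6 pm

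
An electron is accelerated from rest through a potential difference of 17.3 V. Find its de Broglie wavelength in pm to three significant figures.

λ = 295 pm

KE = eV = 1.602 × 10⁻¹⁹ × 17.30 = 2.771 × 10⁻¹⁸ J.
p = √(2mKE) = √(2 × 9.109 × 10⁻³¹ × 2.771 × 10⁻¹⁸) = 2.247 × 10⁻²⁴ kg·m/s.
λ = h/p = 6.626 × 10⁻³⁴ / 2.247 × 10⁻²⁴ = 2.95 × 10⁻¹⁰ m = 295 pm.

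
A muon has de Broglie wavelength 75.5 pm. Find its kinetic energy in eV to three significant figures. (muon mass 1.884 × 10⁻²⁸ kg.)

p = h/λ = 6.626 × 10⁻³⁴ / 7.550 × 10⁻¹¹ = 8.776 × 10⁻²⁴ kg·m/s.
KE = p²/(2m) = (8.776 × 10⁻²⁴)² / (2 × 1.884 × 10⁻²⁸) = 2.044 × 10⁻¹⁹ J = 1.28 eV.

KE = 1.28 eV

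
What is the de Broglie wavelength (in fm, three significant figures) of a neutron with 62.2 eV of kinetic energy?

λ = 3630 fm

KE = 62.2 eV = 9.964 × 10⁻¹⁸ J.
p = √(2mKE) = √(2 × 1.675 × 10⁻²⁷ × 9.964 × 10⁻¹⁸) = 1.827 × 10⁻²² kg·m/s.
λ = h/p = 6.626 × 10⁻³⁴ / 1.827 × 10⁻²² = 3.63 × 10⁻¹² m = 3630 fm.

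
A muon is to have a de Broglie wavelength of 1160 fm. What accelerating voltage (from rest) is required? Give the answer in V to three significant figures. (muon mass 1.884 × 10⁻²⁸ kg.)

V = 5410 V

p = h/λ = 6.626 × 10⁻³⁴ / 1.160 × 10⁻¹² = 5.712 × 10⁻²² kg·m/s.
KE = p²/(2m) = 8.659 × 10⁻¹⁶ J.
V = KE/e = 8.659 × 10⁻¹⁶ / (1.602 × 10⁻¹⁹) = 5410 V.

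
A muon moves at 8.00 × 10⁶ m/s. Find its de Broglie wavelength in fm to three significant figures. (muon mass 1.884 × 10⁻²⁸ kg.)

p = mv = 1.884 × 10⁻²⁸ × 8.00 × 10⁶ = 1.507 × 10⁻²¹ kg·m/s.
λ = h/p = 6.626 × 10⁻³⁴ / 1.507 × 10⁻²¹ = 4.40 × 10⁻¹³ m = 440 fm.

λ = 440 fm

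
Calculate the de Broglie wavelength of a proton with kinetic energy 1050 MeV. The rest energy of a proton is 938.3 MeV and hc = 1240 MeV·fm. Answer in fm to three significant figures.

Total energy E = KE + m₀c² = 1050 + 938.3 = 1988.3 MeV.
(pc)² = E² − (m₀c²)² = (1988.3)² − (938.3)² = 3.073 × 10⁶ MeV², so pc = 1753 MeV.
λ = hc/(pc) = 1240 MeV·fm / 1753 MeV = 0.707 fm.

λ = 0.707 fm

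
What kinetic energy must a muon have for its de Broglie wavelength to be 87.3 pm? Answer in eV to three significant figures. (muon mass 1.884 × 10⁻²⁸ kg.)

p = h/λ = 6.626 × 10⁻³⁴ / 8.730 × 10⁻¹¹ = 7.590 × 10⁻²⁴ kg·m/s.
KE = p²/(2m) = (7.590 × 10⁻²⁴)² / (2 × 1.884 × 10⁻²⁸) = 1.529 × 10⁻¹⁹ J = 0.954 eV.

KE = 0.954 eV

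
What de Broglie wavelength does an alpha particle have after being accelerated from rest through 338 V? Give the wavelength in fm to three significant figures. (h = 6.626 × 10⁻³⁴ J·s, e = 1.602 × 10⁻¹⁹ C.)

KE = 2eV = 2 × 1.602 × 10⁻¹⁹ × 338.0 = 1.083 × 10⁻¹⁶ J.
p = √(2mKE) = √(2 × 6.645 × 10⁻²⁷ × 1.083 × 10⁻¹⁶) = 1.200 × 10⁻²¹ kg·m/s.
λ = h/p = 6.626 × 10⁻³⁴ / 1.200 × 10⁻²¹ = 5.52 × 10⁻¹³ m = 552 fm.

λ = 552 fm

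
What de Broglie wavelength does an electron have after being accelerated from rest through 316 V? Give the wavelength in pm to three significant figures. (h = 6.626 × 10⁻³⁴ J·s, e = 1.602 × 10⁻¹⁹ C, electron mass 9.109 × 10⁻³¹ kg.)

λ = 69.0 pm

KE = eV = 1.602 × 10⁻¹⁹ × 316.0 = 5.062 × 10⁻¹⁷ J.
p = √(2mKE) = √(2 × 9.109 × 10⁻³¹ × 5.062 × 10⁻¹⁷) = 9.603 × 10⁻²⁴ kg·m/s.
λ = h/p = 6.626 × 10⁻³⁴ / 9.603 × 10⁻²⁴ = 6.90 × 10⁻¹¹ m = 69.0 pm.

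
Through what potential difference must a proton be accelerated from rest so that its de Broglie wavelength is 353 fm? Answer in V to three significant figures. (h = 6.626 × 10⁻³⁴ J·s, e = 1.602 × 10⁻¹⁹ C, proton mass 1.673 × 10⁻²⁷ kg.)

p = h/λ = 6.626 × 10⁻³⁴ / 3.530 × 10⁻¹³ = 1.877 × 10⁻²¹ kg·m/s.
KE = p²/(2m) = 1.053 × 10⁻¹⁵ J.
V = KE/e = 1.053 × 10⁻¹⁵ / (1.602 × 10⁻¹⁹) = 6570 V.

V = 6570 V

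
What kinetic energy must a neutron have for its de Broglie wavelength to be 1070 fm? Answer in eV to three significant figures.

KE = 715 eV

p = h/λ = 6.626 × 10⁻³⁴ / 1.070 × 10⁻¹² = 6.193 × 10⁻²² kg·m/s.
KE = p²/(2m) = (6.193 × 10⁻²²)² / (2 × 1.675 × 10⁻²⁷) = 1.145 × 10⁻¹⁶ J = 715 eV.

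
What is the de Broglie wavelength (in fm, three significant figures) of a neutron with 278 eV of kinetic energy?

KE = 278 eV = 4.454 × 10⁻¹⁷ J.
p = √(2mKE) = √(2 × 1.675 × 10⁻²⁷ × 4.454 × 10⁻¹⁷) = 3.863 × 10⁻²² kg·m/s.
λ = h/p = 6.626 × 10⁻³⁴ / 3.863 × 10⁻²² = 1.72 × 10⁻¹² m = 1720 fm.

λ = 1720 fm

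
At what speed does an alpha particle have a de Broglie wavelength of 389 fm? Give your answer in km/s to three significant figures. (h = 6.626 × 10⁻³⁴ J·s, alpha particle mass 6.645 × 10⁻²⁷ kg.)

p = h/λ = 6.626 × 10⁻³⁴ / 3.890 × 10⁻¹³ = 1.703 × 10⁻²¹ kg·m/s.
v = p/m = 1.703 × 10⁻²¹ / 6.645 × 10⁻²⁷ = 2.56 × 10⁵ m/s = 256 km/s.

v = 256 km/s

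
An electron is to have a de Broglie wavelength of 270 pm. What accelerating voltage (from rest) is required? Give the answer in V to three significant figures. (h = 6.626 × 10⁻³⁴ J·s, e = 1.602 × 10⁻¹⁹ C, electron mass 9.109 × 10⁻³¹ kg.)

p = h/λ = 6.626 × 10⁻³⁴ / 2.700 × 10⁻¹⁰ = 2.454 × 10⁻²⁴ kg·m/s.
KE = p²/(2m) = 3.306 × 10⁻¹⁸ J.
V = KE/e = 3.306 × 10⁻¹⁸ / (1.602 × 10⁻¹⁹) = 20.6 V.

V = 20.6 V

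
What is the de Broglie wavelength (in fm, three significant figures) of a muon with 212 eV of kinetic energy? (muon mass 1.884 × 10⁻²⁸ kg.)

λ = 5860 fm

KE = 212 eV = 3.396 × 10⁻¹⁷ J.
p = √(2mKE) = √(2 × 1.884 × 10⁻²⁸ × 3.396 × 10⁻¹⁷) = 1.131 × 10⁻²² kg·m/s.
λ = h/p = 6.626 × 10⁻³⁴ / 1.131 × 10⁻²² = 5.86 × 10⁻¹² m = 5860 fm.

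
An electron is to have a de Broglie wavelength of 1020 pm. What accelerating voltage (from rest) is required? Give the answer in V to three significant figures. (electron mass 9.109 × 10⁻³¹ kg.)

p = h/λ = 6.626 × 10⁻³⁴ / 1.020 × 10⁻⁹ = 6.496 × 10⁻²⁵ kg·m/s.
KE = p²/(2m) = 2.316 × 10⁻¹⁹ J.
V = KE/e = 2.316 × 10⁻¹⁹ / (1.602 × 10⁻¹⁹) = 1.45 V.

V = 1.45 V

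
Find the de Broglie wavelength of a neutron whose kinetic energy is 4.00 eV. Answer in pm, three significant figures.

KE = 4.00 eV = 6.408 × 10⁻¹⁹ J.
p = √(2mKE) = √(2 × 1.675 × 10⁻²⁷ × 6.408 × 10⁻¹⁹) = 4.633 × 10⁻²³ kg·m/s.
λ = h/p = 6.626 × 10⁻³⁴ / 4.633 × 10⁻²³ = 1.43 × 10⁻¹¹ m = 14.3 pm.

λ = 14.3 pm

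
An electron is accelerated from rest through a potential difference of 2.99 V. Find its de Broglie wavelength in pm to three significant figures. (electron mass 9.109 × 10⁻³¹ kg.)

KE = eV = 1.602 × 10⁻¹⁹ × 2.990 = 4.790 × 10⁻¹⁹ J.
p = √(2mKE) = √(2 × 9.109 × 10⁻³¹ × 4.790 × 10⁻¹⁹) = 9.342 × 10⁻²⁵ kg·m/s.
λ = h/p = 6.626 × 10⁻³⁴ / 9.342 × 10⁻²⁵ = 7.09 × 10⁻¹⁰ m = 709 pm.

λ = 709 pm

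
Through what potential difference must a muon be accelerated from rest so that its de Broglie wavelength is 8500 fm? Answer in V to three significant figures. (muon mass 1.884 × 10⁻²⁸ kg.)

V = 101 V

p = h/λ = 6.626 × 10⁻³⁴ / 8.500 × 10⁻¹² = 7.795 × 10⁻²³ kg·m/s.
KE = p²/(2m) = 1.613 × 10⁻¹⁷ J.
V = KE/e = 1.613 × 10⁻¹⁷ / (1.602 × 10⁻¹⁹) = 101 V.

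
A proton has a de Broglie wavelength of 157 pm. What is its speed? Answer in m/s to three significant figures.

p = h/λ = 6.626 × 10⁻³⁴ / 1.570 × 10⁻¹⁰ = 4.220 × 10⁻²⁴ kg·m/s.
v = p/m = 4.220 × 10⁻²⁴ / 1.673 × 10⁻²⁷ = 2.52 × 10³ m/s = 2520 m/s.

v = 2520 m/s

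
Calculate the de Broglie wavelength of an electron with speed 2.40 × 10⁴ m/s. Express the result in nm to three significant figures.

p = mv = 9.109 × 10⁻³¹ × 2.40 × 10⁴ = 2.186 × 10⁻²⁶ kg·m/s.
λ = h/p = 6.626 × 10⁻³⁴ / 2.186 × 10⁻²⁶ = 3.03 × 10⁻⁸ m = 30.3 nm.

λ = 30.3 nm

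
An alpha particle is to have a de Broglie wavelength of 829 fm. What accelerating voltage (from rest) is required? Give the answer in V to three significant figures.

p = h/λ = 6.626 × 10⁻³⁴ / 8.290 × 10⁻¹³ = 7.993 × 10⁻²² kg·m/s.
KE = p²/(2m) = 4.807 × 10⁻¹⁷ J.
V = KE/2e = 4.807 × 10⁻¹⁷ / (2 × 1.602 × 10⁻¹⁹) = 150 V.

V = 150 V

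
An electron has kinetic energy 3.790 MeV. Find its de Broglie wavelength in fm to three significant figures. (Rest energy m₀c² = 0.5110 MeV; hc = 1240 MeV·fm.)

λ = 290 fm

Total energy E = KE + m₀c² = 3.790 + 0.5110 = 4.3010 MeV.
(pc)² = E² − (m₀c²)² = (4.3010)² − (0.5110)² = 18.24 MeV², so pc = 4.271 MeV.
λ = hc/(pc) = 1240 MeV·fm / 4.271 MeV = 290 fm.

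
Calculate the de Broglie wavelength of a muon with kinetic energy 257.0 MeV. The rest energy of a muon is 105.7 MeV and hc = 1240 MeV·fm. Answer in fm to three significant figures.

Total energy E = KE + m₀c² = 257.0 + 105.7 = 362.7 MeV.
(pc)² = E² − (m₀c²)² = (362.7)² − (105.7)² = 1.204 × 10⁵ MeV², so pc = 347.0 MeV.
λ = hc/(pc) = 1240 MeV·fm / 347.0 MeV = 3.57 fm.

λ = 3.57 fm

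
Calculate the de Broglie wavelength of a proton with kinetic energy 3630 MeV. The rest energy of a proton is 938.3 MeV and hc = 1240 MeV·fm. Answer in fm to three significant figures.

Total energy E = KE + m₀c² = 3630 + 938.3 = 4568.3 MeV.
(pc)² = E² − (m₀c²)² = (4568.3)² − (938.3)² = 1.999 × 10⁷ MeV², so pc = 4471 MeV.
λ = hc/(pc) = 1240 MeV·fm / 4471 MeV = 0.277 fm.

λ = 0.277 fm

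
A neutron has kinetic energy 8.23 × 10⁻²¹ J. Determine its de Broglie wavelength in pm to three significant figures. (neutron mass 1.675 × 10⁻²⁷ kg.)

p = √(2mKE) = √(2 × 1.675 × 10⁻²⁷ × 8.230 × 10⁻²¹) = 5.251 × 10⁻²⁴ kg·m/s.
λ = h/p = 6.626 × 10⁻³⁴ / 5.251 × 10⁻²⁴ = 1.26 × 10⁻¹⁰ m = 126 pm.

λ = 126 pm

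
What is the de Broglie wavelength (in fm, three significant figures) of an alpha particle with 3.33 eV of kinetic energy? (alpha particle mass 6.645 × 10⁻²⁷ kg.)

λ = 7870 fm

KE = 3.33 eV = 5.335 × 10⁻¹⁹ J.
p = √(2mKE) = √(2 × 6.645 × 10⁻²⁷ × 5.335 × 10⁻¹⁹) = 8.420 × 10⁻²³ kg·m/s.
λ = h/p = 6.626 × 10⁻³⁴ / 8.420 × 10⁻²³ = 7.87 × 10⁻¹² m = 7870 fm.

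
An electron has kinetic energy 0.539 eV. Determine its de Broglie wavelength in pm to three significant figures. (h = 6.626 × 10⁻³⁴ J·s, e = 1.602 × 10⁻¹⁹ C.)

λ = 1670 pm

KE = 0.539 eV = 8.635 × 10⁻²⁰ J.
p = √(2mKE) = √(2 × 9.109 × 10⁻³¹ × 8.635 × 10⁻²⁰) = 3.966 × 10⁻²⁵ kg·m/s.
λ = h/p = 6.626 × 10⁻³⁴ / 3.966 × 10⁻²⁵ = 1.67 × 10⁻⁹ m = 1670 pm.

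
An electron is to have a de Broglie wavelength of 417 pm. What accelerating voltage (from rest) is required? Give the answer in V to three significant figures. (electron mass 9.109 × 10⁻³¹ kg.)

p = h/λ = 6.626 × 10⁻³⁴ / 4.170 × 10⁻¹⁰ = 1.589 × 10⁻²⁴ kg·m/s.
KE = p²/(2m) = 1.386 × 10⁻¹⁸ J.
V = KE/e = 1.386 × 10⁻¹⁸ / (1.602 × 10⁻¹⁹) = 8.65 V.

V = 8.65 V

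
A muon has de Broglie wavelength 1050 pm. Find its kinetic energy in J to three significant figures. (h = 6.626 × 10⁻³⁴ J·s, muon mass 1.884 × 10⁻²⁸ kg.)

p = h/λ = 6.626 × 10⁻³⁴ / 1.050 × 10⁻⁹ = 6.310 × 10⁻²⁵ kg·m/s.
KE = p²/(2m) = (6.310 × 10⁻²⁵)² / (2 × 1.884 × 10⁻²⁸) = 1.057 × 10⁻²¹ J = 1.06 × 10⁻²¹ J.

KE = 1.06 × 10⁻²¹ J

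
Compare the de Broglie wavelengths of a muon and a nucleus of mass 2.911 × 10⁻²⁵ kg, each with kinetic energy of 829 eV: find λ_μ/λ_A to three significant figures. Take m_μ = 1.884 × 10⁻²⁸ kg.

At fixed KE, p = √(2mKE) so λ = h/p ∝ 1/√m.
λ_μ/λ_A = √(m_A/m_μ) = √(2.911 × 10⁻²⁵/1.884 × 10⁻²⁸) = √(1545) = 39.3.

λ_μ/λ_A = 39.3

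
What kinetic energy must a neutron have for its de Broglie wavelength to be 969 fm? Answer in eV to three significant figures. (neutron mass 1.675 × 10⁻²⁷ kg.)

p = h/λ = 6.626 × 10⁻³⁴ / 9.690 × 10⁻¹³ = 6.838 × 10⁻²² kg·m/s.
KE = p²/(2m) = (6.838 × 10⁻²²)² / (2 × 1.675 × 10⁻²⁷) = 1.396 × 10⁻¹⁶ J = 871 eV.

KE = 871 eV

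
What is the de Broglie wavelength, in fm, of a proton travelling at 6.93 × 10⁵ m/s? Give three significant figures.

λ = 572 fm

p = mv = 1.673 × 10⁻²⁷ × 6.93 × 10⁵ = 1.159 × 10⁻²¹ kg·m/s.
λ = h/p = 6.626 × 10⁻³⁴ / 1.159 × 10⁻²¹ = 5.72 × 10⁻¹³ m = 572 fm.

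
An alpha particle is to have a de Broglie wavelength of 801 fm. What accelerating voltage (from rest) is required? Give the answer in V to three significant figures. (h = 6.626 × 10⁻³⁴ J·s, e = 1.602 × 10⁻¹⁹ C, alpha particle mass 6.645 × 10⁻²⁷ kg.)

p = h/λ = 6.626 × 10⁻³⁴ / 8.010 × 10⁻¹³ = 8.272 × 10⁻²² kg·m/s.
KE = p²/(2m) = 5.149 × 10⁻¹⁷ J.
V = KE/2e = 5.149 × 10⁻¹⁷ / (2 × 1.602 × 10⁻¹⁹) = 161 V.

V = 161 V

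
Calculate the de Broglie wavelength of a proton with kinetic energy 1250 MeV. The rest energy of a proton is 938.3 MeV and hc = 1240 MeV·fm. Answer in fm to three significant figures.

λ = 0.627 fm

Total energy E = KE + m₀c² = 1250 + 938.3 = 2188.3 MeV.
(pc)² = E² − (m₀c²)² = (2188.3)² − (938.3)² = 3.908 × 10⁶ MeV², so pc = 1977 MeV.
λ = hc/(pc) = 1240 MeV·fm / 1977 MeV = 0.627 fm.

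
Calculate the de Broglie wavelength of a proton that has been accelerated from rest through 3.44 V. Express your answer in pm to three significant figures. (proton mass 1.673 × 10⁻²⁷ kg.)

KE = eV = 1.602 × 10⁻¹⁹ × 3.440 = 5.511 × 10⁻¹⁹ J.
p = √(2mKE) = √(2 × 1.673 × 10⁻²⁷ × 5.511 × 10⁻¹⁹) = 4.294 × 10⁻²³ kg·m/s.
λ = h/p = 6.626 × 10⁻³⁴ / 4.294 × 10⁻²³ = 1.54 × 10⁻¹¹ m = 15.4 pm.

λ = 15.4 pm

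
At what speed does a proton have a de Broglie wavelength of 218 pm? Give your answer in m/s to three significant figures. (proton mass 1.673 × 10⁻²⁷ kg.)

v = 1820 m/s

p = h/λ = 6.626 × 10⁻³⁴ / 2.180 × 10⁻¹⁰ = 3.039 × 10⁻²⁴ kg·m/s.
v = p/m = 3.039 × 10⁻²⁴ / 1.673 × 10⁻²⁷ = 1.82 × 10³ m/s = 1820 m/s.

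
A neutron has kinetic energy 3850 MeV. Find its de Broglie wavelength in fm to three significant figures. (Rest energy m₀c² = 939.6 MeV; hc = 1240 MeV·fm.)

Total energy E = KE + m₀c² = 3850 + 939.6 = 4789.6 MeV.
(pc)² = E² − (m₀c²)² = (4789.6)² − (939.6)² = 2.206 × 10⁷ MeV², so pc = 4697 MeV.
λ = hc/(pc) = 1240 MeV·fm / 4697 MeV = 0.264 fm.

λ = 0.264 fm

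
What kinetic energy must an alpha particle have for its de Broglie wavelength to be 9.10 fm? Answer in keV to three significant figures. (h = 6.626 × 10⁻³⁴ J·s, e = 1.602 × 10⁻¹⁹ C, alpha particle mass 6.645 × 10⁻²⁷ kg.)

p = h/λ = 6.626 × 10⁻³⁴ / 9.100 × 10⁻¹⁵ = 7.281 × 10⁻²⁰ kg·m/s.
KE = p²/(2m) = (7.281 × 10⁻²⁰)² / (2 × 6.645 × 10⁻²⁷) = 3.989 × 10⁻¹³ J = 2490 keV.

KE = 2490 keV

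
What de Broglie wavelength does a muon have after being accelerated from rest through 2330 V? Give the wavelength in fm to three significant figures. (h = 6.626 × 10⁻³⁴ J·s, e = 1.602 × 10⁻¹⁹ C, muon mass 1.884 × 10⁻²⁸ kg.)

KE = eV = 1.602 × 10⁻¹⁹ × 2330 = 3.733 × 10⁻¹⁶ J.
p = √(2mKE) = √(2 × 1.884 × 10⁻²⁸ × 3.733 × 10⁻¹⁶) = 3.750 × 10⁻²² kg·m/s.
λ = h/p = 6.626 × 10⁻³⁴ / 3.750 × 10⁻²² = 1.77 × 10⁻¹² m = 1770 fm.

λ = 1770 fm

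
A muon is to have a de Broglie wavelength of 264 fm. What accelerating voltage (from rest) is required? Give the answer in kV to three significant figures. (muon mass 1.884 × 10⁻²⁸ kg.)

p = h/λ = 6.626 × 10⁻³⁴ / 2.640 × 10⁻¹³ = 2.510 × 10⁻²¹ kg·m/s.
KE = p²/(2m) = 1.672 × 10⁻¹⁴ J.
V = KE/e = 1.672 × 10⁻¹⁴ / (1.602 × 10⁻¹⁹) = 104 kV.

V = 104 kV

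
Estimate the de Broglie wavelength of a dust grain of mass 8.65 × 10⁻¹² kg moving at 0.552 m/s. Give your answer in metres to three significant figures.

λ = 1.39 × 10⁻²² m

p = mv = 8.65 × 10⁻¹² × 0.552 = 4.775 × 10⁻¹² kg·m/s.
λ = h/p = 6.626 × 10⁻³⁴ / 4.775 × 10⁻¹² = 1.39 × 10⁻²² m.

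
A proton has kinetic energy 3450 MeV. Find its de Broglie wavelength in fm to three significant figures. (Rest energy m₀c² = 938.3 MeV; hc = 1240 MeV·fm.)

λ = 0.289 fm

Total energy E = KE + m₀c² = 3450 + 938.3 = 4388.3 MeV.
(pc)² = E² − (m₀c²)² = (4388.3)² − (938.3)² = 1.838 × 10⁷ MeV², so pc = 4287 MeV.
λ = hc/(pc) = 1240 MeV·fm / 4287 MeV = 0.289 fm.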